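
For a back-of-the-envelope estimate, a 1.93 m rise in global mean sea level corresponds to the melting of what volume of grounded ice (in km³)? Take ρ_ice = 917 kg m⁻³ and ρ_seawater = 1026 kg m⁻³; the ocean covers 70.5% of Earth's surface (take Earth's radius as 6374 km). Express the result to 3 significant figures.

≈ 7.77×10^5 km³

Required water volume = Δh × A = 1.93 m × 3.60×10^14 m² = 6.947×10^14 m³ = 6.947×10^5 km³.
Ice volume = water volume × ρ_w/ρ_ice = 6.947×10^5 × 1026/917 = 7.77×10^5 km³.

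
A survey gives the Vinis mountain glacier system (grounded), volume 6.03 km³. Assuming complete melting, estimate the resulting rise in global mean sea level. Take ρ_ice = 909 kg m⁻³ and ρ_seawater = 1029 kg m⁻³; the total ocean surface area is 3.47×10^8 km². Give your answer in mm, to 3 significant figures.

Vinis: 6.03 km³ × (909/1029) = 5.327 km³ of water.
Spread over 3.47×10^14 m² of ocean, Δh = 5.327×10^9 / 3.47×10^14 = 1.54×10^-5 m = 0.0154 mm.

≈ 0.0154 mm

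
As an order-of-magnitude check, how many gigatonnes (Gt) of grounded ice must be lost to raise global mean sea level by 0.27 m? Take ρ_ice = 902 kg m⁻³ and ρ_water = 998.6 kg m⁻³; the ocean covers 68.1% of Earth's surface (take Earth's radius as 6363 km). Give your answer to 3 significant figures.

≈ 9.34×10^4 Gt

Required water volume = Δh × A = 0.27 m × 3.46×10^14 m² = 9.355×10^13 m³.
ρ_w = 998.6 kg m⁻³, so the mass of water = 9.355×10^13 m³ × 998.6 kg m⁻³ = 9.342×10^16 kg = 9.34×10^4 Gt (and the same mass of ice, by conservation).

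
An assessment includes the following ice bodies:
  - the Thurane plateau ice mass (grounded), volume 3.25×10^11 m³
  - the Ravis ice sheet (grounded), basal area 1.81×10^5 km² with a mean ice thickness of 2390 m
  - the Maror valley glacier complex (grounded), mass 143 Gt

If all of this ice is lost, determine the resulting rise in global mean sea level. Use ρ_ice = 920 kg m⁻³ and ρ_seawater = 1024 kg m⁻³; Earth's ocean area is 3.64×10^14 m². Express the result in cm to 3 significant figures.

Thurane: 3.25×10^11 m³ × (920/1024) = 2.920×10^11 m³ of water.
Ravis: ice volume = 1.81×10^5 km² × 2390 m = 4.326×10^5 km³; 4.326×10^5 × (920/1024) = 3.887×10^5 km³ of water.
Maror: 143 Gt = 1.430×10^14 kg; dividing by ρ_w = 1024 kg m⁻³ gives 1.396×10^11 m³ of water.
Total added water ≈ 3.891×10^14 m³ over 3.64×10^14 m² → Δh = 1.07 m = 107 cm.

≈ 107 cm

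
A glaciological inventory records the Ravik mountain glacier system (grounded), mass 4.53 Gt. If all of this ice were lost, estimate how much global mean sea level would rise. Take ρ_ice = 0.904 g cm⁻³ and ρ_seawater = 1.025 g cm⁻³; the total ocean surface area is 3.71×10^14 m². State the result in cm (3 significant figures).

≈ 1.19×10^-3 cm

Ravik: 4.53 Gt = 4.530×10^12 kg; dividing by ρ_w = 1.025 g cm⁻³ = 1025 kg m⁻³ gives 4.420×10^9 m³ of water.
Spread over 3.71×10^14 m² of ocean, Δh = 4.420×10^9 / 3.71×10^14 = 1.19×10^-5 m = 1.19×10^-3 cm.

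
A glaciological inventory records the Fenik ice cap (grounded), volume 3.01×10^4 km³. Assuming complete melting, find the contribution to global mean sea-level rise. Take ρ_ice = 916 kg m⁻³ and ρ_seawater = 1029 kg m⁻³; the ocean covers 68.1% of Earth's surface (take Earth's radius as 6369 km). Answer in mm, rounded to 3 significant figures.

Fenik: 3.01×10^4 km³ × (916/1029) = 2.679×10^4 km³ of water.
Spread over 3.47×10^14 m² of ocean, Δh = 2.679×10^13 / 3.47×10^14 = 0.0772 m = 77.2 mm.

≈ 77.2 mm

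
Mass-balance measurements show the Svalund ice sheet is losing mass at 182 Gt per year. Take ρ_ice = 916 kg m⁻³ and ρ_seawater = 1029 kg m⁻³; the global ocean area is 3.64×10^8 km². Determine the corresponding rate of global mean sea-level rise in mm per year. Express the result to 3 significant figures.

ρ_w = 1029 kg m⁻³. Annual water volume added = 182 Gt / ρ_w = 1.820×10^14 kg / 1029 kg m⁻³ = 1.769×10^11 m³.
Δh per year = 1.769×10^11 / 3.64×10^14 = 4.86×10^-4 m = 0.486 mm.

≈ 0.486 mm/yr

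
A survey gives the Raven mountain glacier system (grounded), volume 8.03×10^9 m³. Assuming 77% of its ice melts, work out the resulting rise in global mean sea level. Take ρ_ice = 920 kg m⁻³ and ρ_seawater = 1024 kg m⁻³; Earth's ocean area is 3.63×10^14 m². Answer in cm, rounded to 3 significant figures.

Raven: 0.77 × 8.03×10^9 m³ × (920/1024) = 5.555×10^9 m³ of water.
Spread over 3.63×10^14 m² of ocean, Δh = 5.555×10^9 / 3.63×10^14 = 1.53×10^-5 m = 1.53×10^-3 cm.

≈ 1.53×10^-3 cm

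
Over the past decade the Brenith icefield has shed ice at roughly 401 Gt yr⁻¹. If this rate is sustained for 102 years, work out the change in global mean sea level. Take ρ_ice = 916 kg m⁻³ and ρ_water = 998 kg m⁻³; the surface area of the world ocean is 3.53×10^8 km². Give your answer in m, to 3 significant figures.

≈ 0.116 m

Total mass lost = 401 Gt/yr × 102 yr = 4.090×10^4 Gt = 4.090×10^16 kg.
ρ_w = 998 kg m⁻³, so water volume = 4.090×10^16 / 998 = 4.098×10^13 m³.
Δh = 4.098×10^13 / 3.53×10^14 = 0.116 m.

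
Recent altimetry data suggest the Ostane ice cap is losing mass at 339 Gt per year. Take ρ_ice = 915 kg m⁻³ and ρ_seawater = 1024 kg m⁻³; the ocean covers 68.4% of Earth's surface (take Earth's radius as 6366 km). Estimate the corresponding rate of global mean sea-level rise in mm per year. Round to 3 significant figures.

≈ 0.950 mm/yr

ρ_w = 1024 kg m⁻³. Annual water volume added = 339 Gt / ρ_w = 3.390×10^14 kg / 1024 kg m⁻³ = 3.311×10^11 m³.
Δh per year = 3.311×10^11 / 3.48×10^14 = 9.50×10^-4 m = 0.950 mm.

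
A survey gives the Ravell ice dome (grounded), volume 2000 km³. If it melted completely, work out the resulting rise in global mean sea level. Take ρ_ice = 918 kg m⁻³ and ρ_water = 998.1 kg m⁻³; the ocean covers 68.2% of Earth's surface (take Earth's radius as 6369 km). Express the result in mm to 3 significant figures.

≈ 5.29 mm

Ravell: 2000 km³ × (918/998.1) = 1839 km³ of water.
Spread over 3.48×10^14 m² of ocean, Δh = 1.839×10^12 / 3.48×10^14 = 5.29×10^-3 m = 5.29 mm.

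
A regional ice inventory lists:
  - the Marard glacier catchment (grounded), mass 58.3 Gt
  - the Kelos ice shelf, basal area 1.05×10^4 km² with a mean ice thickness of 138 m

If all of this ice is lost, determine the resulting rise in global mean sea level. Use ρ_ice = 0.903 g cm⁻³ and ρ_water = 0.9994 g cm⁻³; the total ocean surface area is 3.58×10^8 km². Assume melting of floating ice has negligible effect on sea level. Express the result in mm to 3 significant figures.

Marard: 58.3 Gt = 5.830×10^13 kg; dividing by ρ_w = 0.9994 g cm⁻³ = 999.4 kg m⁻³ gives 5.834×10^10 m³ of water.
The Kelos ice shelf is floating and already displaces its own weight of water, so its melt adds essentially nothing to sea level.
Total added water ≈ 5.834×10^10 m³ over 3.58×10^14 m² → Δh = 1.63×10^-4 m = 0.163 mm.

≈ 0.163 mm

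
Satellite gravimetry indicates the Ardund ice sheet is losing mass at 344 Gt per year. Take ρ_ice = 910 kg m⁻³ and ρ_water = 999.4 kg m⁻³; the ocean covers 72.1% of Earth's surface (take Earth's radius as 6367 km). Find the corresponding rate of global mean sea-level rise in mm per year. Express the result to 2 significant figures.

ρ_w = 999.4 kg m⁻³. Annual water volume added = 344 Gt / ρ_w = 3.440×10^14 kg / 999.4 kg m⁻³ = 3.442×10^11 m³.
Δh per year = 3.442×10^11 / 3.67×10^14 = 9.37×10^-4 m = 0.94 mm.

≈ 0.94 mm/yr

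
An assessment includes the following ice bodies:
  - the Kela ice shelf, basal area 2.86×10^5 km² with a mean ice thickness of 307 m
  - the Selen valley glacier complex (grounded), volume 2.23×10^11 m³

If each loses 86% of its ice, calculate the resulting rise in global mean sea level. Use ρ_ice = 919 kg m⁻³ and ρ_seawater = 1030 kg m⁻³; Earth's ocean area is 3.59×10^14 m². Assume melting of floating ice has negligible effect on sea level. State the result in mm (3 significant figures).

The Kela ice shelf is floating and already displaces its own weight of water, so its melt adds essentially nothing to sea level.
Selen: 0.86 × 2.23×10^11 m³ × (919/1030) = 1.711×10^11 m³ of water.
Total added water ≈ 1.711×10^11 m³ over 3.59×10^14 m² → Δh = 4.77×10^-4 m = 0.477 mm.

≈ 0.477 mm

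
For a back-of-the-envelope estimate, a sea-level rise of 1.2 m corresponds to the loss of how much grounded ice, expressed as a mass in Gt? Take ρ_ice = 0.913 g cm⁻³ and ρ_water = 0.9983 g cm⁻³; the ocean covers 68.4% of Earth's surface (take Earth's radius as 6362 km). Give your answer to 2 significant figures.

≈ 4.2×10^5 Gt

Required water volume = Δh × A = 1.2 m × 3.48×10^14 m² = 4.175×10^14 m³.
ρ_w = 0.9983 g cm⁻³ = 998.3 kg m⁻³, so the mass of water = 4.175×10^14 m³ × 998.3 kg m⁻³ = 4.168×10^17 kg = 4.2×10^5 Gt (and the same mass of ice, by conservation).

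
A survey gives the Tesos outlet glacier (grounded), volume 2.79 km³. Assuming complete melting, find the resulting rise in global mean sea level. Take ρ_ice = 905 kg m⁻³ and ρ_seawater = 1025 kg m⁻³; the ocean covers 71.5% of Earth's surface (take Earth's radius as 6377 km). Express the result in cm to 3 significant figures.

≈ 6.74×10^-4 cm

Tesos: 2.79 km³ × (905/1025) = 2.463 km³ of water.
Spread over 3.65×10^14 m² of ocean, Δh = 2.463×10^9 / 3.65×10^14 = 6.74×10^-6 m = 6.74×10^-4 cm.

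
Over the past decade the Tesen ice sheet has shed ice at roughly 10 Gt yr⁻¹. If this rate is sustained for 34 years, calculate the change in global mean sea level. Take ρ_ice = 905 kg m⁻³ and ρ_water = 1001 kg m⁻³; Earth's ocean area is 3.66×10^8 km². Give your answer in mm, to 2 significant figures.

≈ 0.93 mm

Total mass lost = 10 Gt/yr × 34 yr = 340.0 Gt = 3.400×10^14 kg.
ρ_w = 1001 kg m⁻³, so water volume = 3.400×10^14 / 1001 = 3.397×10^11 m³.
Δh = 3.397×10^11 / 3.66×10^14 = 9.28×10^-4 m = 0.93 mm.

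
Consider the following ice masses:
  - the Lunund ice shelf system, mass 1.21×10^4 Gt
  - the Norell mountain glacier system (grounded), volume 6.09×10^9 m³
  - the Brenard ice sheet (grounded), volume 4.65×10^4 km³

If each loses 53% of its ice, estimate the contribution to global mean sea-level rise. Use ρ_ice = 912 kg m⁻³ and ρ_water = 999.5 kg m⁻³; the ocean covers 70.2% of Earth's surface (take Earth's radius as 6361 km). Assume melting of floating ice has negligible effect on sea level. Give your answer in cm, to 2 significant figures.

≈ 6.3 cm

The Lunund ice shelf system is floating and already displaces its own weight of water, so its melt adds essentially nothing to sea level.
Norell: 0.53 × 6.09×10^9 m³ × (912/999.5) = 2.945×10^9 m³ of water.
Brenard: 0.53 × 4.65×10^4 km³ × (912/999.5) = 2.249×10^4 km³ of water.
Total added water ≈ 2.249×10^13 m³ over 3.57×10^14 m² → Δh = 0.0630 m = 6.3 cm.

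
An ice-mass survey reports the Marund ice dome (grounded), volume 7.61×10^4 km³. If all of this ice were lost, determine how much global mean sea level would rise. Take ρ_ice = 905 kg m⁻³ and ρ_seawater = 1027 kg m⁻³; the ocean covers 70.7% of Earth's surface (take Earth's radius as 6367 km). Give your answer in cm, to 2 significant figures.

≈ 19 cm

Marund: 7.61×10^4 km³ × (905/1027) = 6.706×10^4 km³ of water.
Spread over 3.60×10^14 m² of ocean, Δh = 6.706×10^13 / 3.60×10^14 = 0.186 m = 19 cm.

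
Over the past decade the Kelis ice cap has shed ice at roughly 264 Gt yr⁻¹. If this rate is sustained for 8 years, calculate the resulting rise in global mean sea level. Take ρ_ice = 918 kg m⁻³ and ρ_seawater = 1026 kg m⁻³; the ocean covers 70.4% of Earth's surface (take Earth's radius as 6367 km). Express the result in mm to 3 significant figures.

≈ 5.74 mm

Total mass lost = 264 Gt/yr × 8 yr = 2112 Gt = 2.112×10^15 kg.
ρ_w = 1026 kg m⁻³, so water volume = 2.112×10^15 / 1026 = 2.058×10^12 m³.
Δh = 2.058×10^12 / 3.59×10^14 = 5.74×10^-3 m = 5.74 mm.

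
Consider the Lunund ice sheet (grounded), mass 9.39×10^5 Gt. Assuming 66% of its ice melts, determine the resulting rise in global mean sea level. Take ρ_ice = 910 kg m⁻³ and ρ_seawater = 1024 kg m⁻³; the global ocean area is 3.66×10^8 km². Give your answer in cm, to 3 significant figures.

≈ 165 cm

Lunund: 0.66 × 9.39×10^5 Gt = 6.197×10^17 kg; dividing by ρ_w = 1024 kg m⁻³ gives 6.052×10^14 m³ of water.
Spread over 3.66×10^14 m² of ocean, Δh = 6.052×10^14 / 3.66×10^14 = 1.65 m = 165 cm.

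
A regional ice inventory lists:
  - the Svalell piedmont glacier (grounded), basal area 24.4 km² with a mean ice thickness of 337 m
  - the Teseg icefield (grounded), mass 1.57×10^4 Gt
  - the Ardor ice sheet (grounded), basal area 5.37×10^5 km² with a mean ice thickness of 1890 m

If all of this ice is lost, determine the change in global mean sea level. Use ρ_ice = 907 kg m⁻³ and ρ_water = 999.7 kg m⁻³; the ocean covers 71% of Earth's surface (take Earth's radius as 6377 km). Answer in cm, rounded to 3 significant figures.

Svalell: ice volume = 24.4 km² × 337 m = 8.223 km³; 8.223 × (907/999.7) = 7.460 km³ of water.
Teseg: 1.57×10^4 Gt = 1.570×10^16 kg; dividing by ρ_w = 999.7 kg m⁻³ gives 1.570×10^13 m³ of water.
Ardor: ice volume = 5.37×10^5 km² × 1890 m = 1.015×10^6 km³; 1.015×10^6 × (907/999.7) = 9.208×10^5 km³ of water.
Total added water ≈ 9.365×10^14 m³ over 3.63×10^14 m² → Δh = 2.58 m = 258 cm.

≈ 258 cm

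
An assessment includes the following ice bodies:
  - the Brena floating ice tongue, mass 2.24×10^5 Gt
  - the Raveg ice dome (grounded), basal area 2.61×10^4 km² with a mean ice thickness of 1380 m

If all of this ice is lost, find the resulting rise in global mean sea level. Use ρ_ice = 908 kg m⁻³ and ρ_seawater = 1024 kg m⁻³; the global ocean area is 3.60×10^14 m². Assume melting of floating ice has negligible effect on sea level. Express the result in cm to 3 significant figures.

≈ 8.87 cm

The Brena floating ice tongue is floating and already displaces its own weight of water, so its melt adds essentially nothing to sea level.
Raveg: ice volume = 2.61×10^4 km² × 1380 m = 3.602×10^4 km³; 3.602×10^4 × (908/1024) = 3.194×10^4 km³ of water.
Total added water ≈ 3.194×10^13 m³ over 3.60×10^14 m² → Δh = 0.0887 m = 8.87 cm.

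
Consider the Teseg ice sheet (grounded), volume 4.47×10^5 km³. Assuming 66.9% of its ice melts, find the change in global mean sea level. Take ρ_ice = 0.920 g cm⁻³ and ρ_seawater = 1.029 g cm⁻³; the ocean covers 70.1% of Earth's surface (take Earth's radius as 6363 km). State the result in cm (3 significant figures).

≈ 75.0 cm

Teseg: 0.669 × 4.47×10^5 km³ × (920/1029) = 2.674×10^5 km³ of water.
Spread over 3.57×10^14 m² of ocean, Δh = 2.674×10^14 / 3.57×10^14 = 0.750 m = 75.0 cm.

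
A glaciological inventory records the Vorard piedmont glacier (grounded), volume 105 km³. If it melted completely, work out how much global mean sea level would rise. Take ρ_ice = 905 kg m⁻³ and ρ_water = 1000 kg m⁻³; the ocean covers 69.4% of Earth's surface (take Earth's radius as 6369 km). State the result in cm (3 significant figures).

Vorard: 105 km³ × (905/1000) = 95.03 km³ of water.
Spread over 3.54×10^14 m² of ocean, Δh = 9.502×10^10 / 3.54×10^14 = 2.69×10^-4 m = 0.0269 cm.

≈ 0.0269 cm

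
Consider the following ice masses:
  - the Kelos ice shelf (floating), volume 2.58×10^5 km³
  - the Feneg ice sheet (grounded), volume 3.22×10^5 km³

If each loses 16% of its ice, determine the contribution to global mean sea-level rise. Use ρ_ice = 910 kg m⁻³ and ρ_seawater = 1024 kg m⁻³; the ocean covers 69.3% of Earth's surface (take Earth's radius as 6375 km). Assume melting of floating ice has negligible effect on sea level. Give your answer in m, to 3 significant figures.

≈ 0.129 m

The Kelos ice shelf is floating and already displaces its own weight of water, so its melt adds essentially nothing to sea level.
Feneg: 0.16 × 3.22×10^5 km³ × (910/1024) = 4.578×10^4 km³ of water.
Total added water ≈ 4.578×10^13 m³ over 3.54×10^14 m² → Δh = 0.129 m.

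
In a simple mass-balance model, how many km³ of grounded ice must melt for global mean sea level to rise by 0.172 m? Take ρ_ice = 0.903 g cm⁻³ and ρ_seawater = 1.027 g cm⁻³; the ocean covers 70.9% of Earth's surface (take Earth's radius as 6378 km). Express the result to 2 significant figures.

≈ 7.1×10^4 km³

Required water volume = Δh × A = 0.172 m × 3.62×10^14 m² = 6.234×10^13 m³ = 6.234×10^4 km³.
Ice volume = water volume × ρ_w/ρ_ice = 6.234×10^4 × 1027/903 = 7.1×10^4 km³.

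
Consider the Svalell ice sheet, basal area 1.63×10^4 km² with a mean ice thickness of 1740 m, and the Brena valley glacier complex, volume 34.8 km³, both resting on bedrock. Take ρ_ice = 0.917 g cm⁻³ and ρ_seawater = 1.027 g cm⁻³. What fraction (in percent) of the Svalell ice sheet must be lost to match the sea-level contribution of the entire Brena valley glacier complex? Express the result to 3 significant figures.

Equal sea-level rise means equal mass of meltwater, i.e. equal mass of ice lost.
Ice mass of Brena: 3.191×10^13 kg; ice mass of Svalell: 2.601×10^16 kg.
Fraction required = 3.191×10^13 / 2.601×10^16 = 1.23×10^-3 → 0.123 %.

≈ 0.123 %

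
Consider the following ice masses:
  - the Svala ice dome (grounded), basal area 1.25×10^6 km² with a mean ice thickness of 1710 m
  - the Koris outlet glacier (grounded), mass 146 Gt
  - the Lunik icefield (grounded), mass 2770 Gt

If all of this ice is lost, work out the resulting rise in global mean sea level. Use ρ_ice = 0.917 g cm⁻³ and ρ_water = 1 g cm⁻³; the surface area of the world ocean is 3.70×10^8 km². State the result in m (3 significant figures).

≈ 5.31 m

Svala: ice volume = 1.25×10^6 km² × 1710 m = 2.138×10^6 km³; 2.138×10^6 × (917/1000) = 1.960×10^6 km³ of water.
Koris: 146 Gt = 1.460×10^14 kg; dividing by ρ_w = 1 g cm⁻³ = 1000 kg m⁻³ gives 1.460×10^11 m³ of water.
Lunik: 2770 Gt = 2.770×10^15 kg; dividing by ρ_w = 1000 kg m⁻³ gives 2.770×10^12 m³ of water.
Total added water ≈ 1.963×10^15 m³ over 3.70×10^14 m² → Δh = 5.31 m.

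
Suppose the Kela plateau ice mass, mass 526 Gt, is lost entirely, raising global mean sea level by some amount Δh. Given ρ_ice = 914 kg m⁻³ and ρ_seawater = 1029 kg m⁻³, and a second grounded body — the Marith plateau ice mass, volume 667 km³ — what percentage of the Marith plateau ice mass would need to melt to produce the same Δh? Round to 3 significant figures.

Equal sea-level rise means equal mass of meltwater, i.e. equal mass of ice lost.
Ice mass of Kela: 5.260×10^14 kg; ice mass of Marith: 6.096×10^14 kg.
Fraction required = 5.260×10^14 / 6.096×10^14 = 0.863 → 86.3 %.

≈ 86.3 %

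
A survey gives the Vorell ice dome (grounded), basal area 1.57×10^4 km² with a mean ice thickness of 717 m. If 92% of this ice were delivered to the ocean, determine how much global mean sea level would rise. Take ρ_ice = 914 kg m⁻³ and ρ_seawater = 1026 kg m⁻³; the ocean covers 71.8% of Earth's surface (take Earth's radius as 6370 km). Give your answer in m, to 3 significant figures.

Vorell: ice volume = 1.57×10^4 km² × 717 m = 1.126×10^4 km³; 0.92 × 1.126×10^4 × (914/1026) = 9226 km³ of water.
Spread over 3.66×10^14 m² of ocean, Δh = 9.226×10^12 / 3.66×10^14 = 0.0252 m.

≈ 0.0252 m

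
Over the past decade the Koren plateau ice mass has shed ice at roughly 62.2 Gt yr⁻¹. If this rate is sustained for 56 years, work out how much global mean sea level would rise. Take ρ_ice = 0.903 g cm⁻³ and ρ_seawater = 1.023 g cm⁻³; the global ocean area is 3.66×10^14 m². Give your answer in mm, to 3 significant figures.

Total mass lost = 62.2 Gt/yr × 56 yr = 3483 Gt = 3.483×10^15 kg.
ρ_w = 1.023 g cm⁻³ = 1023 kg m⁻³, so water volume = 3.483×10^15 / 1023 = 3.405×10^12 m³.
Δh = 3.405×10^12 / 3.66×10^14 = 9.30×10^-3 m = 9.30 mm.

≈ 9.30 mm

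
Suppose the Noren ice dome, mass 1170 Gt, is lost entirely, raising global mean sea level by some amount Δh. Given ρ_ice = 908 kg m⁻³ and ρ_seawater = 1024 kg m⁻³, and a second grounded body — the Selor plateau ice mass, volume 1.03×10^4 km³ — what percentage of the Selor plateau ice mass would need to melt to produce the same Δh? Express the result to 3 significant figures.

Equal sea-level rise means equal mass of meltwater, i.e. equal mass of ice lost.
Ice mass of Noren: 1.170×10^15 kg; ice mass of Selor: 9.352×10^15 kg.
Fraction required = 1.170×10^15 / 9.352×10^15 = 0.125 → 12.5 %.

≈ 12.5 %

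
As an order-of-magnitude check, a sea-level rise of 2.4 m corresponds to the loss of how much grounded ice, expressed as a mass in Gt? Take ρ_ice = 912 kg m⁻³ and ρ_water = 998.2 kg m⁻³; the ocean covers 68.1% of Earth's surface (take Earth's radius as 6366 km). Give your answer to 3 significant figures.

≈ 8.31×10^5 Gt

Required water volume = Δh × A = 2.4 m × 3.47×10^14 m² = 8.323×10^14 m³.
ρ_w = 998.2 kg m⁻³, so the mass of water = 8.323×10^14 m³ × 998.2 kg m⁻³ = 8.308×10^17 kg = 8.31×10^5 Gt (and the same mass of ice, by conservation).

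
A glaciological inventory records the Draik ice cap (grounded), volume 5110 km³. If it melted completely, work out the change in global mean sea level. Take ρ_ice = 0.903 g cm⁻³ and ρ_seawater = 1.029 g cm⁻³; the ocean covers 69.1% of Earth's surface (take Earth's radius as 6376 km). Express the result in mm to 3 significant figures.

≈ 12.7 mm

Draik: 5110 km³ × (903/1029) = 4484 km³ of water.
Spread over 3.53×10^14 m² of ocean, Δh = 4.484×10^12 / 3.53×10^14 = 0.0127 m = 12.7 mm.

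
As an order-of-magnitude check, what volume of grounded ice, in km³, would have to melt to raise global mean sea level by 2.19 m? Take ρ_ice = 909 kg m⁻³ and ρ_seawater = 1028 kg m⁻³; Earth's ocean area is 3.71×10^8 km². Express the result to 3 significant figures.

≈ 9.19×10^5 km³

Required water volume = Δh × A = 2.19 m × 3.71×10^14 m² = 8.125×10^14 m³ = 8.125×10^5 km³.
Ice volume = water volume × ρ_w/ρ_ice = 8.125×10^5 × 1028/909 = 9.19×10^5 km³.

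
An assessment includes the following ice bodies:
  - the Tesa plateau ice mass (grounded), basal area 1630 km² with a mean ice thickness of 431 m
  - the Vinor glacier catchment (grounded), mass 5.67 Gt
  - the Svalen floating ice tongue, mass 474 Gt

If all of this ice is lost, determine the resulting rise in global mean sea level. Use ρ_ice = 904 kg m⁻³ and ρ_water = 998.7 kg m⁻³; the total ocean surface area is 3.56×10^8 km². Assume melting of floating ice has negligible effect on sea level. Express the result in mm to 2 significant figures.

Tesa: ice volume = 1630 km² × 431 m = 702.5 km³; 702.5 × (904/998.7) = 635.9 km³ of water.
Vinor: 5.67 Gt = 5.670×10^12 kg; dividing by ρ_w = 998.7 kg m⁻³ gives 5.677×10^9 m³ of water.
The Svalen floating ice tongue is floating and already displaces its own weight of water, so its melt adds essentially nothing to sea level.
Total added water ≈ 6.416×10^11 m³ over 3.56×10^14 m² → Δh = 1.80×10^-3 m = 1.8 mm.

≈ 1.8 mm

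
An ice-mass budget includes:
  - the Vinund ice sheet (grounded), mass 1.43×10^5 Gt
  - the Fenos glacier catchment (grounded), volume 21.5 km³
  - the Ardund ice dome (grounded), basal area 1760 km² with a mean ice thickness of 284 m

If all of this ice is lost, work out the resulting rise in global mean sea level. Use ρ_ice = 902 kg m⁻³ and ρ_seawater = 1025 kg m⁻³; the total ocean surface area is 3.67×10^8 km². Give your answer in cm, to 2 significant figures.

Vinund: 1.43×10^5 Gt = 1.430×10^17 kg; dividing by ρ_w = 1025 kg m⁻³ gives 1.395×10^14 m³ of water.
Fenos: 21.5 km³ × (902/1025) = 18.92 km³ of water.
Ardund: ice volume = 1760 km² × 284 m = 499.8 km³; 499.8 × (902/1025) = 439.9 km³ of water.
Total added water ≈ 1.400×10^14 m³ over 3.67×10^14 m² → Δh = 0.381 m = 38 cm.

≈ 38 cm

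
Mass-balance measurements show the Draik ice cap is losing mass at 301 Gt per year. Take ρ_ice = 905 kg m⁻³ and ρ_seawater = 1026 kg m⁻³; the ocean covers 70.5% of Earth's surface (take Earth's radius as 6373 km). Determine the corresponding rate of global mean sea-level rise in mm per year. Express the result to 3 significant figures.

ρ_w = 1026 kg m⁻³. Annual water volume added = 301 Gt / ρ_w = 3.010×10^14 kg / 1026 kg m⁻³ = 2.934×10^11 m³.
Δh per year = 2.934×10^11 / 3.60×10^14 = 8.15×10^-4 m = 0.815 mm.

≈ 0.815 mm/yr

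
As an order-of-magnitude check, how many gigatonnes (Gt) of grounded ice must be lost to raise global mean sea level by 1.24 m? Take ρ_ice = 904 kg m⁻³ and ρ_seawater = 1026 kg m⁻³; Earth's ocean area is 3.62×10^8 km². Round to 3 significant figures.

Required water volume = Δh × A = 1.24 m × 3.62×10^14 m² = 4.489×10^14 m³.
ρ_w = 1026 kg m⁻³, so the mass of water = 4.489×10^14 m³ × 1026 kg m⁻³ = 4.606×10^17 kg = 4.61×10^5 Gt (and the same mass of ice, by conservation).

≈ 4.61×10^5 Gt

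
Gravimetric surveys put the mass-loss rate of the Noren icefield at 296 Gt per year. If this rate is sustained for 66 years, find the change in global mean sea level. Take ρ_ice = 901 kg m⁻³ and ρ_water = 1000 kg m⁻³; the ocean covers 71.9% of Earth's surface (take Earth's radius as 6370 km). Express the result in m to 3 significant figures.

Total mass lost = 296 Gt/yr × 66 yr = 1.954×10^4 Gt = 1.954×10^16 kg.
ρ_w = 1000 kg m⁻³, so water volume = 1.954×10^16 / 1000 = 1.954×10^13 m³.
Δh = 1.954×10^13 / 3.67×10^14 = 0.0533 m.

≈ 0.0533 m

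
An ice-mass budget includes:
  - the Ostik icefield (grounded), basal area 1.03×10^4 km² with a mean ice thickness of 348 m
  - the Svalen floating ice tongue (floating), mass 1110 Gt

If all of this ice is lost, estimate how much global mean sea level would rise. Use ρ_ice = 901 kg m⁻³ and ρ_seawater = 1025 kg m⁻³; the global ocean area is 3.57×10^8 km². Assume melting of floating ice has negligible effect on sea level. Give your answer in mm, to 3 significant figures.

Ostik: ice volume = 1.03×10^4 km² × 348 m = 3584 km³; 3584 × (901/1025) = 3151 km³ of water.
The Svalen floating ice tongue is floating and already displaces its own weight of water, so its melt adds essentially nothing to sea level.
Total added water ≈ 3.151×10^12 m³ over 3.57×10^14 m² → Δh = 8.83×10^-3 m = 8.83 mm.

≈ 8.83 mm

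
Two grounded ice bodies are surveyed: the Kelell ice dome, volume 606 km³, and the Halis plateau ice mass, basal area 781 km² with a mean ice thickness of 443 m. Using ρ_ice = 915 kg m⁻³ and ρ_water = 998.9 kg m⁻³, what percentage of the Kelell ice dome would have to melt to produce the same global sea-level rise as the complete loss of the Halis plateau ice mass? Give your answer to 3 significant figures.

Equal sea-level rise means equal mass of meltwater, i.e. equal mass of ice lost.
Ice mass of Halis: 3.166×10^14 kg; ice mass of Kelell: 5.545×10^14 kg.
Fraction required = 3.166×10^14 / 5.545×10^14 = 0.571 → 57.1 %.

≈ 57.1 %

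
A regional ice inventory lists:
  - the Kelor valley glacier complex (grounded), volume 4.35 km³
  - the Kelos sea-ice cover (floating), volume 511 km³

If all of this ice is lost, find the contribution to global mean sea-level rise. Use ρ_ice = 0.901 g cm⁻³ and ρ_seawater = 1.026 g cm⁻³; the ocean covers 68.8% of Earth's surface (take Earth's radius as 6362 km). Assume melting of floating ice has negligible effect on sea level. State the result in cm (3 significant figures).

≈ 1.09×10^-3 cm

Kelor: 4.35 km³ × (901/1026) = 3.820 km³ of water.
The Kelos sea-ice cover is floating and already displaces its own weight of water, so its melt adds essentially nothing to sea level.
Total added water ≈ 3.820×10^9 m³ over 3.50×10^14 m² → Δh = 1.09×10^-5 m = 1.09×10^-3 cm.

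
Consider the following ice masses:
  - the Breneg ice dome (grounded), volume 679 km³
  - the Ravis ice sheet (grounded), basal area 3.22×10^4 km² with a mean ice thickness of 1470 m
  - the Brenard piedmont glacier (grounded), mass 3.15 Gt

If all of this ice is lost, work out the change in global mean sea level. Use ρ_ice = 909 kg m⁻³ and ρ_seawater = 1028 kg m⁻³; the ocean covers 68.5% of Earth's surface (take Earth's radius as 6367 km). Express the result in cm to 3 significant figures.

≈ 12.2 cm

Breneg: 679 km³ × (909/1028) = 600.4 km³ of water.
Ravis: ice volume = 3.22×10^4 km² × 1470 m = 4.733×10^4 km³; 4.733×10^4 × (909/1028) = 4.185×10^4 km³ of water.
Brenard: 3.15 Gt = 3.150×10^12 kg; dividing by ρ_w = 1028 kg m⁻³ gives 3.064×10^9 m³ of water.
Total added water ≈ 4.246×10^13 m³ over 3.49×10^14 m² → Δh = 0.122 m = 12.2 cm.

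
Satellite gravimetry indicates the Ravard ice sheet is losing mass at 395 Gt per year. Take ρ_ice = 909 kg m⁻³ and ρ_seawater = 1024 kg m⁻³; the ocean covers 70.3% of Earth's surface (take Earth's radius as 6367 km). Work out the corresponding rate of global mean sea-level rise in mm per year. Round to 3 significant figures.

≈ 1.08 mm/yr

ρ_w = 1024 kg m⁻³. Annual water volume added = 395 Gt / ρ_w = 3.950×10^14 kg / 1024 kg m⁻³ = 3.857×10^11 m³.
Δh per year = 3.857×10^11 / 3.58×10^14 = 1.08×10^-3 m = 1.08 mm.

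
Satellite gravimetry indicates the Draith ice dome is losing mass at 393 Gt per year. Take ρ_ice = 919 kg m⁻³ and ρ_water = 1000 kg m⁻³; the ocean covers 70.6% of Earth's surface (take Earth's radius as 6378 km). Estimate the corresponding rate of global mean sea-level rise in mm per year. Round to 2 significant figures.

≈ 1.1 mm/yr

ρ_w = 1000 kg m⁻³. Annual water volume added = 393 Gt / ρ_w = 3.930×10^14 kg / 1000 kg m⁻³ = 3.930×10^11 m³.
Δh per year = 3.930×10^11 / 3.61×10^14 = 1.09×10^-3 m = 1.1 mm.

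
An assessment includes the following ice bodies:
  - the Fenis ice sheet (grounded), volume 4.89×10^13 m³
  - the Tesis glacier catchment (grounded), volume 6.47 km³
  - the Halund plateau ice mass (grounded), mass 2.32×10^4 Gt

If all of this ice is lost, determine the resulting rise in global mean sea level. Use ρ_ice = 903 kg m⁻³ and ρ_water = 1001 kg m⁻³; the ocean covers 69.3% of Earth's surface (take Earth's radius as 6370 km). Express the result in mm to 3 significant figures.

≈ 190 mm

Fenis: 4.89×10^13 m³ × (903/1001) = 4.411×10^13 m³ of water.
Tesis: 6.47 km³ × (903/1001) = 5.837 km³ of water.
Halund: 2.32×10^4 Gt = 2.320×10^16 kg; dividing by ρ_w = 1001 kg m⁻³ gives 2.318×10^13 m³ of water.
Total added water ≈ 6.730×10^13 m³ over 3.53×10^14 m² → Δh = 0.190 m = 190 mm.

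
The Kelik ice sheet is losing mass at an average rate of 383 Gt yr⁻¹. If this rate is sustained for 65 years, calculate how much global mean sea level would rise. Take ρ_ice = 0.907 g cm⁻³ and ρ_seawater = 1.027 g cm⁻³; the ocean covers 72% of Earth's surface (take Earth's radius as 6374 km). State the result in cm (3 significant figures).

≈ 6.59 cm

Total mass lost = 383 Gt/yr × 65 yr = 2.490×10^4 Gt = 2.490×10^16 kg.
ρ_w = 1.027 g cm⁻³ = 1027 kg m⁻³, so water volume = 2.490×10^16 / 1027 = 2.424×10^13 m³.
Δh = 2.424×10^13 / 3.68×10^14 = 0.0659 m = 6.59 cm.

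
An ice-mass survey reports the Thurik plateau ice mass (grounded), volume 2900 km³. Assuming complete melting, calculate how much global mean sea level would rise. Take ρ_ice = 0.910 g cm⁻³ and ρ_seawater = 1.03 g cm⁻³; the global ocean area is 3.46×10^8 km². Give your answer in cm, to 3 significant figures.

≈ 0.741 cm

Thurik: 2900 km³ × (910/1030) = 2562 km³ of water.
Spread over 3.46×10^14 m² of ocean, Δh = 2.562×10^12 / 3.46×10^14 = 7.41×10^-3 m = 0.741 cm.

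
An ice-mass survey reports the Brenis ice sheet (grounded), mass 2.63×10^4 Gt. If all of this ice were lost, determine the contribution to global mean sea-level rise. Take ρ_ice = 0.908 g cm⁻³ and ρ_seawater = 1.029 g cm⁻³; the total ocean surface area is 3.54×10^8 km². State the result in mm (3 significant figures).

Brenis: 2.63×10^4 Gt = 2.630×10^16 kg; dividing by ρ_w = 1.029 g cm⁻³ = 1029 kg m⁻³ gives 2.556×10^13 m³ of water.
Spread over 3.54×10^14 m² of ocean, Δh = 2.556×10^13 / 3.54×10^14 = 0.0722 m = 72.2 mm.

≈ 72.2 mm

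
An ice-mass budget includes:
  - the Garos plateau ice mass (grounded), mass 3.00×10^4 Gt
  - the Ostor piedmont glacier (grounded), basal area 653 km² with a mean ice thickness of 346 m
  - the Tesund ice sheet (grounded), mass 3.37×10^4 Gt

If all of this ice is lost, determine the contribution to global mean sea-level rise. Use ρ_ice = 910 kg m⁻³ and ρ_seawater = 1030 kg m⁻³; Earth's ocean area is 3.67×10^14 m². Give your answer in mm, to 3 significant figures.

Garos: 3.00×10^4 Gt = 3.000×10^16 kg; dividing by ρ_w = 1030 kg m⁻³ gives 2.913×10^13 m³ of water.
Ostor: ice volume = 653 km² × 346 m = 225.9 km³; 225.9 × (910/1030) = 199.6 km³ of water.
Tesund: 3.37×10^4 Gt = 3.370×10^16 kg; dividing by ρ_w = 1030 kg m⁻³ gives 3.272×10^13 m³ of water.
Total added water ≈ 6.204×10^13 m³ over 3.67×10^14 m² → Δh = 0.169 m = 169 mm.

≈ 169 mm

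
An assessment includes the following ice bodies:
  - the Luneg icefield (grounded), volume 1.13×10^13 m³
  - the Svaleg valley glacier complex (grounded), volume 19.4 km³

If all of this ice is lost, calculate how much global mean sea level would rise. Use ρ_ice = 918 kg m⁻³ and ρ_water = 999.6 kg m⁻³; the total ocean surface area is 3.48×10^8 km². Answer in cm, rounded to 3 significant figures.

≈ 2.99 cm

Luneg: 1.13×10^13 m³ × (918/999.6) = 1.038×10^13 m³ of water.
Svaleg: 19.4 km³ × (918/999.6) = 17.82 km³ of water.
Total added water ≈ 1.040×10^13 m³ over 3.48×10^14 m² → Δh = 0.0299 m = 2.99 cm.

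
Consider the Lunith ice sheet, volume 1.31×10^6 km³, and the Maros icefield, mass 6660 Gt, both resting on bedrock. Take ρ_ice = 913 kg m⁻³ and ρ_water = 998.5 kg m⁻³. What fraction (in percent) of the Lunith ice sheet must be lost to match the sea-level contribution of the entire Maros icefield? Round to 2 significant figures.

≈ 0.56 %

Equal sea-level rise means equal mass of meltwater, i.e. equal mass of ice lost.
Ice mass of Maros: 6.660×10^15 kg; ice mass of Lunith: 1.196×10^18 kg.
Fraction required = 6.660×10^15 / 1.196×10^18 = 5.57×10^-3 → 0.56 %.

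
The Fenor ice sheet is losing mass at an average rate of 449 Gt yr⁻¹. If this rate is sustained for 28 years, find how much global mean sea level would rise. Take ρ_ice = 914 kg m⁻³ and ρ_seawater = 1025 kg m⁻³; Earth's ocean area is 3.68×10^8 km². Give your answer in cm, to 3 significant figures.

≈ 3.33 cm

Total mass lost = 449 Gt/yr × 28 yr = 1.257×10^4 Gt = 1.257×10^16 kg.
ρ_w = 1025 kg m⁻³, so water volume = 1.257×10^16 / 1025 = 1.227×10^13 m³.
Δh = 1.227×10^13 / 3.68×10^14 = 0.0333 m = 3.33 cm.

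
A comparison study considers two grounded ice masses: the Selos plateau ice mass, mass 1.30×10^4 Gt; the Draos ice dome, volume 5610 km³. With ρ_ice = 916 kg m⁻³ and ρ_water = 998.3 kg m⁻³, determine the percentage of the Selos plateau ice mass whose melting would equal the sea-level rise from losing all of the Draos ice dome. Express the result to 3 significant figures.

≈ 39.5 %

Equal sea-level rise means equal mass of meltwater, i.e. equal mass of ice lost.
Ice mass of Draos: 5.139×10^15 kg; ice mass of Selos: 1.300×10^16 kg.
Fraction required = 5.139×10^15 / 1.300×10^16 = 0.395 → 39.5 %.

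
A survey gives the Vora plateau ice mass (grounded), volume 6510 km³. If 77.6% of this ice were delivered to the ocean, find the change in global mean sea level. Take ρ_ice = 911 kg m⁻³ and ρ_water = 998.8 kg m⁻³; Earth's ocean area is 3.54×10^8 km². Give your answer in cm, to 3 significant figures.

≈ 1.30 cm

Vora: 0.776 × 6510 km³ × (911/998.8) = 4608 km³ of water.
Spread over 3.54×10^14 m² of ocean, Δh = 4.608×10^12 / 3.54×10^14 = 0.0130 m = 1.30 cm.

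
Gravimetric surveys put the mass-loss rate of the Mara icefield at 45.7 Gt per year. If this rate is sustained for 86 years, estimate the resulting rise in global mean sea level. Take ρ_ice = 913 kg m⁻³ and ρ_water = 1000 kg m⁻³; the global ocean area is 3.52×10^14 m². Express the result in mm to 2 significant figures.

≈ 11 mm

Total mass lost = 45.7 Gt/yr × 86 yr = 3930 Gt = 3.930×10^15 kg.
ρ_w = 1000 kg m⁻³, so water volume = 3.930×10^15 / 1000 = 3.930×10^12 m³.
Δh = 3.930×10^12 / 3.52×10^14 = 0.0112 m = 11 mm.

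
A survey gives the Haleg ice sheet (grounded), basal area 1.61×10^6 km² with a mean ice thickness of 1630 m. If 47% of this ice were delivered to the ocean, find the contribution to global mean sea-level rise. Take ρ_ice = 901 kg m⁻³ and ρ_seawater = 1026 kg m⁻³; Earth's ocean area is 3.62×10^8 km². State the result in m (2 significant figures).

Haleg: ice volume = 1.61×10^6 km² × 1630 m = 2.624×10^6 km³; 0.47 × 2.624×10^6 × (901/1026) = 1.083×10^6 km³ of water.
Spread over 3.62×10^14 m² of ocean, Δh = 1.083×10^15 / 3.62×10^14 = 2.99 m.

≈ 3.0 m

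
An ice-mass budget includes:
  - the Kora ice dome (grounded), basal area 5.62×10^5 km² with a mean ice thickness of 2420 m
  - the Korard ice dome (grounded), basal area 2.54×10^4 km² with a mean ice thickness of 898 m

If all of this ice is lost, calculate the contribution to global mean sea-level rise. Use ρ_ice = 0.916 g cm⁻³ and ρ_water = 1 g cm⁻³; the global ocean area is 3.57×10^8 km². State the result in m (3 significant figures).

≈ 3.55 m

Kora: ice volume = 5.62×10^5 km² × 2420 m = 1.360×10^6 km³; 1.360×10^6 × (916/1000) = 1.246×10^6 km³ of water.
Korard: ice volume = 2.54×10^4 km² × 898 m = 2.281×10^4 km³; 2.281×10^4 × (916/1000) = 2.089×10^4 km³ of water.
Total added water ≈ 1.267×10^15 m³ over 3.57×10^14 m² → Δh = 3.55 m.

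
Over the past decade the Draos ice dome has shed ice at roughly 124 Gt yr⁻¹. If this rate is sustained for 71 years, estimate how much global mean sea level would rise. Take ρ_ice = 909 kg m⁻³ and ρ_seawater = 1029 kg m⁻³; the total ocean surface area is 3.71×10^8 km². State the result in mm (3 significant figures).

≈ 23.1 mm

Total mass lost = 124 Gt/yr × 71 yr = 8804 Gt = 8.804×10^15 kg.
ρ_w = 1029 kg m⁻³, so water volume = 8.804×10^15 / 1029 = 8.556×10^12 m³.
Δh = 8.556×10^12 / 3.71×10^14 = 0.0231 m = 23.1 mm.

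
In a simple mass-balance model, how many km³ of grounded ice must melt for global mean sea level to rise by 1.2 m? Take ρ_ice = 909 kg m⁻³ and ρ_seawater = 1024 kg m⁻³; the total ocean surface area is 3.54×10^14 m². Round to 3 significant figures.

≈ 4.79×10^5 km³

Required water volume = Δh × A = 1.2 m × 3.54×10^14 m² = 4.248×10^14 m³ = 4.248×10^5 km³.
Ice volume = water volume × ρ_w/ρ_ice = 4.248×10^5 × 1024/909 = 4.79×10^5 km³.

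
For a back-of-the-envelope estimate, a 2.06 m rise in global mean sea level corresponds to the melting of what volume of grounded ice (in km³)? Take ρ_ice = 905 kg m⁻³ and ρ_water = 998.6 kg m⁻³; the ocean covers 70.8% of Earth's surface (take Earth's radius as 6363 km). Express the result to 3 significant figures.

≈ 8.19×10^5 km³

Required water volume = Δh × A = 2.06 m × 3.60×10^14 m² = 7.421×10^14 m³ = 7.421×10^5 km³.
Ice volume = water volume × ρ_w/ρ_ice = 7.421×10^5 × 998.6/905 = 8.19×10^5 km³.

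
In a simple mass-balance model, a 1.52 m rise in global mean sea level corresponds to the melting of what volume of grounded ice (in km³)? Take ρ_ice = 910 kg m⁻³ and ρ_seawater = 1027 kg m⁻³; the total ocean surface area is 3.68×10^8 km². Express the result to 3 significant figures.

Required water volume = Δh × A = 1.52 m × 3.68×10^14 m² = 5.594×10^14 m³ = 5.594×10^5 km³.
Ice volume = water volume × ρ_w/ρ_ice = 5.594×10^5 × 1027/910 = 6.31×10^5 km³.

≈ 6.31×10^5 km³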